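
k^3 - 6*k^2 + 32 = (k - 4)^2*(k + 2)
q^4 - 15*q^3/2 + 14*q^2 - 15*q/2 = q*(q - 5)*(q - 3/2)*(q - 1)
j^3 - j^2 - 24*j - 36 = (j - 6)*(j + 2)*(j + 3)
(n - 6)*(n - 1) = n^2 - 7*n + 6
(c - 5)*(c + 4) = c^2 - c - 20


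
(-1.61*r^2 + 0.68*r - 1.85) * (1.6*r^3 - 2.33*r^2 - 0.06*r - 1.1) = -2.576*r^5 + 4.8393*r^4 - 4.4478*r^3 + 6.0407*r^2 - 0.637*r + 2.035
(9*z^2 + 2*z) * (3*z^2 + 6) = 27*z^4 + 6*z^3 + 54*z^2 + 12*z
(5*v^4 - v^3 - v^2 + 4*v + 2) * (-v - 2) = -5*v^5 - 9*v^4 + 3*v^3 - 2*v^2 - 10*v - 4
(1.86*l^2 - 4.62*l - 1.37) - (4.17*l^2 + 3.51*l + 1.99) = -2.31*l^2 - 8.13*l - 3.36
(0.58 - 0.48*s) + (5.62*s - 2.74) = 5.14*s - 2.16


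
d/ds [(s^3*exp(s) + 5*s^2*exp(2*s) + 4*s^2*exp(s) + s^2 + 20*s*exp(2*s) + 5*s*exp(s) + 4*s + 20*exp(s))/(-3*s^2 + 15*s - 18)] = (-s^5*exp(s) - 10*s^4*exp(2*s) + 10*s^3*exp(2*s) + 19*s^3*exp(s) + 185*s^2*exp(2*s) - 12*s^2*exp(s) + 9*s^2 - 300*s*exp(2*s) + 62*s*exp(s) - 12*s - 120*exp(2*s) - 250*exp(s) - 24)/(3*(s^4 - 10*s^3 + 37*s^2 - 60*s + 36))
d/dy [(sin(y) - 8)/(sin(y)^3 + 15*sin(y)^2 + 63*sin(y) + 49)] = (23*sin(y) + cos(2*y) + 78)*cos(y)/((sin(y) + 1)^2*(sin(y) + 7)^3)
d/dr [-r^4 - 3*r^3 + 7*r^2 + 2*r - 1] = -4*r^3 - 9*r^2 + 14*r + 2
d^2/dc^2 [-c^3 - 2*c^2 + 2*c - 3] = -6*c - 4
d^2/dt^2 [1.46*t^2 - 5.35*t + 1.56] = 2.92000000000000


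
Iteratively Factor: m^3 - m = (m - 1)*(m^2 + m) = m*(m - 1)*(m + 1)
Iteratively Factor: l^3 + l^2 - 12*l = (l)*(l^2 + l - 12) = l*(l - 3)*(l + 4)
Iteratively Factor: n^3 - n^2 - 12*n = (n + 3)*(n^2 - 4*n) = (n - 4)*(n + 3)*(n)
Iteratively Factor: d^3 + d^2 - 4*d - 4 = (d - 2)*(d^2 + 3*d + 2) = (d - 2)*(d + 2)*(d + 1)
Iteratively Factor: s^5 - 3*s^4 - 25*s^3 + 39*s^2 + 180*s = (s + 3)*(s^4 - 6*s^3 - 7*s^2 + 60*s) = (s + 3)^2*(s^3 - 9*s^2 + 20*s) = (s - 4)*(s + 3)^2*(s^2 - 5*s) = (s - 5)*(s - 4)*(s + 3)^2*(s)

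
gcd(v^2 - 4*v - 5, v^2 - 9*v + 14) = 1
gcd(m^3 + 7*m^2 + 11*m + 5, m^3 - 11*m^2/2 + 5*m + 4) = 1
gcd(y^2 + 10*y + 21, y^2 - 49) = y + 7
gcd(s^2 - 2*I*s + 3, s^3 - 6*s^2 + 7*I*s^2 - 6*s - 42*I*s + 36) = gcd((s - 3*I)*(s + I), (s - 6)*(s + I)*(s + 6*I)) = s + I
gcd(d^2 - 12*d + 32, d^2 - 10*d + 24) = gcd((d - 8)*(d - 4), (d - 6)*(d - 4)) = d - 4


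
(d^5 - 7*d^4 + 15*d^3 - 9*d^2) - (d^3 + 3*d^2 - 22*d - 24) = d^5 - 7*d^4 + 14*d^3 - 12*d^2 + 22*d + 24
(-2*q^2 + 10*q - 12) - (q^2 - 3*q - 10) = -3*q^2 + 13*q - 2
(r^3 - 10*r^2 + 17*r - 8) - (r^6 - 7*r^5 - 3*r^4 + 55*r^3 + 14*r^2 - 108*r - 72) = -r^6 + 7*r^5 + 3*r^4 - 54*r^3 - 24*r^2 + 125*r + 64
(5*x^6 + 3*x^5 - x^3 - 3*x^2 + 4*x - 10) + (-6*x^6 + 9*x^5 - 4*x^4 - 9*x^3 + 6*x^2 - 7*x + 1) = -x^6 + 12*x^5 - 4*x^4 - 10*x^3 + 3*x^2 - 3*x - 9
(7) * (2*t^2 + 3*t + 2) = 14*t^2 + 21*t + 14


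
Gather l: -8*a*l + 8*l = l*(8 - 8*a)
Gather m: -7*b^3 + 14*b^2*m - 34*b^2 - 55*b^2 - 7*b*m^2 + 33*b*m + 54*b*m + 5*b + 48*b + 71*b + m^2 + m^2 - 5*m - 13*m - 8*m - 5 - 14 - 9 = -7*b^3 - 89*b^2 + 124*b + m^2*(2 - 7*b) + m*(14*b^2 + 87*b - 26) - 28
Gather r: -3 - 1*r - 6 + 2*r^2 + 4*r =2*r^2 + 3*r - 9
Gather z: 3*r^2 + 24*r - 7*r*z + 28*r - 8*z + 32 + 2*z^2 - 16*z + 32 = 3*r^2 + 52*r + 2*z^2 + z*(-7*r - 24) + 64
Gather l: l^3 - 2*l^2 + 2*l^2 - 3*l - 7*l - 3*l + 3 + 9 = l^3 - 13*l + 12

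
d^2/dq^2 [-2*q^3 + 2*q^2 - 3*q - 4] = 4 - 12*q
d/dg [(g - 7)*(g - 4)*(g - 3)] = 3*g^2 - 28*g + 61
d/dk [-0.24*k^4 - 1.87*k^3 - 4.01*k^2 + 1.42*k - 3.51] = -0.96*k^3 - 5.61*k^2 - 8.02*k + 1.42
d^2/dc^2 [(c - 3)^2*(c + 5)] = 6*c - 2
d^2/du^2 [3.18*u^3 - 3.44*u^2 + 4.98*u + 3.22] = 19.08*u - 6.88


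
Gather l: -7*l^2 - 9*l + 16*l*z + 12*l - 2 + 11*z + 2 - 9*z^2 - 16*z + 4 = -7*l^2 + l*(16*z + 3) - 9*z^2 - 5*z + 4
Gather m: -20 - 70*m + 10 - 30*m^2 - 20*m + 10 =-30*m^2 - 90*m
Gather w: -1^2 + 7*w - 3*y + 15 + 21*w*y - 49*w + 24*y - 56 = w*(21*y - 42) + 21*y - 42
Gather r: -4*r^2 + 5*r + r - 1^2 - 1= -4*r^2 + 6*r - 2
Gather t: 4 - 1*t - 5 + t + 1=0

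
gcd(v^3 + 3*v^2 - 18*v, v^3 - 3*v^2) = v^2 - 3*v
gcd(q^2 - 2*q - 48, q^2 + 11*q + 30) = q + 6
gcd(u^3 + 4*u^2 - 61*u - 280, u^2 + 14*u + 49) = u + 7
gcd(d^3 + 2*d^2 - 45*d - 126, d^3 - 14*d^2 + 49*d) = d - 7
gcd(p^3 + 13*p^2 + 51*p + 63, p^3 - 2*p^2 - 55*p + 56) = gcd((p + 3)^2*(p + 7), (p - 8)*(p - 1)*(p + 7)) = p + 7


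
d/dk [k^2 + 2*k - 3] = 2*k + 2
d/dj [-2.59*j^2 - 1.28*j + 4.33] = -5.18*j - 1.28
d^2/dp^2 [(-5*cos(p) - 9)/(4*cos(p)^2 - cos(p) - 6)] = (-180*(1 - cos(2*p))^2*cos(p) - 149*(1 - cos(2*p))^2 + 79*cos(p) - 1171*cos(2*p)/2 - 273*cos(3*p) + 40*cos(5*p) + 801/2)/(cos(p) - 2*cos(2*p) + 4)^3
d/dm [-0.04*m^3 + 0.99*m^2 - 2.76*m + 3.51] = -0.12*m^2 + 1.98*m - 2.76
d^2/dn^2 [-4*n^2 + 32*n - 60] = -8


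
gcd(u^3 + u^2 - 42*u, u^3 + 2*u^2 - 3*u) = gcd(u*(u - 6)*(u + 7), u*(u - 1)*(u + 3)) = u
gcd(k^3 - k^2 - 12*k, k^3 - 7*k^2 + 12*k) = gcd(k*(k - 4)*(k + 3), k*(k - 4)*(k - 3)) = k^2 - 4*k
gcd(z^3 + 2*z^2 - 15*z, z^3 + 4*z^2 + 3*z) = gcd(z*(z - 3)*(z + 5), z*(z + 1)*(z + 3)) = z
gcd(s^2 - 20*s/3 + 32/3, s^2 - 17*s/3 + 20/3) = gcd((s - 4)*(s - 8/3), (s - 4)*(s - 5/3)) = s - 4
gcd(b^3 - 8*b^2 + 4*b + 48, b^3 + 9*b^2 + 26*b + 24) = b + 2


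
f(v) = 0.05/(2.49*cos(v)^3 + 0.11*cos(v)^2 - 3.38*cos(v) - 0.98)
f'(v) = 0.05*(7.47*sin(v)*cos(v)^2 + 0.22*sin(v)*cos(v) - 3.38*sin(v))/(2.49*cos(v)^3 + 0.11*cos(v)^2 - 3.38*cos(v) - 0.98)^2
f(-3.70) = 0.11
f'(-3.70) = 0.24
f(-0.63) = -0.02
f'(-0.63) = -0.01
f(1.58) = -0.05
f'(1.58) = -0.19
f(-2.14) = 0.10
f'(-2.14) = 0.24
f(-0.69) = -0.02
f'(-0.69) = -0.01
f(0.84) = -0.02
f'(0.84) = 0.00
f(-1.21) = -0.02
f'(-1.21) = 0.03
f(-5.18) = -0.02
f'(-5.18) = -0.02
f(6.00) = -0.03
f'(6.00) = -0.01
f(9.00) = 0.16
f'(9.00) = 0.57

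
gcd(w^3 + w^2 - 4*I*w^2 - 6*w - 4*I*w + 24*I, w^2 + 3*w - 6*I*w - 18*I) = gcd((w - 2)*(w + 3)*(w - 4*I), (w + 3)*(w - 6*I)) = w + 3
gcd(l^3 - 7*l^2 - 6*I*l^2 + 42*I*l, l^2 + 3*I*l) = l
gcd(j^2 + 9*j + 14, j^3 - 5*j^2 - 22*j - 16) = j + 2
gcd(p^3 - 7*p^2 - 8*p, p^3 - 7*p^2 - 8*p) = p^3 - 7*p^2 - 8*p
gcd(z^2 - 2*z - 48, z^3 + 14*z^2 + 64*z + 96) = z + 6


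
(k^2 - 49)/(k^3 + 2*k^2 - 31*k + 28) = (k - 7)/(k^2 - 5*k + 4)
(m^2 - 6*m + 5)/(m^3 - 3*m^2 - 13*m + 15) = 1/(m + 3)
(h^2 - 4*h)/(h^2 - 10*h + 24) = h/(h - 6)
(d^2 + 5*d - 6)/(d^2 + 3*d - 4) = (d + 6)/(d + 4)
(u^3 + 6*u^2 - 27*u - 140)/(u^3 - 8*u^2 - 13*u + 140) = (u + 7)/(u - 7)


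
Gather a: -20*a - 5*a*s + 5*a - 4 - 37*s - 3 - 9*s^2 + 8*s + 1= a*(-5*s - 15) - 9*s^2 - 29*s - 6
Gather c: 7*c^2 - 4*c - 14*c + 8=7*c^2 - 18*c + 8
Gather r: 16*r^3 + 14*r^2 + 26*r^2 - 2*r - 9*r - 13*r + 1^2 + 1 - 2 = 16*r^3 + 40*r^2 - 24*r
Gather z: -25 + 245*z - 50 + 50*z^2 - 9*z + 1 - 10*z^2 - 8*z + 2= 40*z^2 + 228*z - 72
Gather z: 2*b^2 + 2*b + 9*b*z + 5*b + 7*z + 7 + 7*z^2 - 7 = 2*b^2 + 7*b + 7*z^2 + z*(9*b + 7)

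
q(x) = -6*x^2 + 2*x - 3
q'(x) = 2 - 12*x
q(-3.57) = -86.61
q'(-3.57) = 44.84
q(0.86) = -5.72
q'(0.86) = -8.32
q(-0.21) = -3.68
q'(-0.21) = 4.52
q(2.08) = -24.80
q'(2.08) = -22.96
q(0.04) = -2.93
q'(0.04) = 1.52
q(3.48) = -68.70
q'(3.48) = -39.76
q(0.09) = -2.87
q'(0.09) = 0.92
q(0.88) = -5.89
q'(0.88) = -8.56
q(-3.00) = -63.00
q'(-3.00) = 38.00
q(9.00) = -471.00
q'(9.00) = -106.00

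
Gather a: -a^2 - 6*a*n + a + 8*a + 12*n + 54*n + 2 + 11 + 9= -a^2 + a*(9 - 6*n) + 66*n + 22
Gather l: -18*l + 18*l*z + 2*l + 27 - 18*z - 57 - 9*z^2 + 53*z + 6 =l*(18*z - 16) - 9*z^2 + 35*z - 24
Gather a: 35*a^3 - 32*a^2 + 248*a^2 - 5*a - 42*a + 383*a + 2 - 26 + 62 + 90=35*a^3 + 216*a^2 + 336*a + 128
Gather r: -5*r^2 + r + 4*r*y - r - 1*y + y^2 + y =-5*r^2 + 4*r*y + y^2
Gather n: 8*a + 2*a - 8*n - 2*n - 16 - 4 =10*a - 10*n - 20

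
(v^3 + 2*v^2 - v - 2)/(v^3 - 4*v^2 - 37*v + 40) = (v^2 + 3*v + 2)/(v^2 - 3*v - 40)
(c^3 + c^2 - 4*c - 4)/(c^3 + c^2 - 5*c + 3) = (c^3 + c^2 - 4*c - 4)/(c^3 + c^2 - 5*c + 3)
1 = 1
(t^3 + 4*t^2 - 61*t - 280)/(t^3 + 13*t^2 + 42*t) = (t^2 - 3*t - 40)/(t*(t + 6))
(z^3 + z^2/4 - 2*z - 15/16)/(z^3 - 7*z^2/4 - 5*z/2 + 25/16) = (4*z^2 - 4*z - 3)/(4*z^2 - 12*z + 5)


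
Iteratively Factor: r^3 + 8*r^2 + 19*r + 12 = (r + 3)*(r^2 + 5*r + 4) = (r + 3)*(r + 4)*(r + 1)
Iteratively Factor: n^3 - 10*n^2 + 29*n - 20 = (n - 4)*(n^2 - 6*n + 5) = (n - 4)*(n - 1)*(n - 5)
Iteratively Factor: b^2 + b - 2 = (b + 2)*(b - 1)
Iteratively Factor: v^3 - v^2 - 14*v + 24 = (v + 4)*(v^2 - 5*v + 6) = (v - 2)*(v + 4)*(v - 3)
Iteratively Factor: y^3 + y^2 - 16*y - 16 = (y + 4)*(y^2 - 3*y - 4) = (y + 1)*(y + 4)*(y - 4)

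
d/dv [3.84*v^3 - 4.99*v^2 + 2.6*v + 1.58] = 11.52*v^2 - 9.98*v + 2.6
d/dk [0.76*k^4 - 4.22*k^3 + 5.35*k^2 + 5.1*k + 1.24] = 3.04*k^3 - 12.66*k^2 + 10.7*k + 5.1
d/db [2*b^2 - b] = 4*b - 1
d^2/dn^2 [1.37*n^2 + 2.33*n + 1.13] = 2.74000000000000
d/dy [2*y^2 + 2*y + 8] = 4*y + 2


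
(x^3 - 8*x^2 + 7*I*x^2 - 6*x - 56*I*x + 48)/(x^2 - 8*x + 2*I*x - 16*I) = (x^2 + 7*I*x - 6)/(x + 2*I)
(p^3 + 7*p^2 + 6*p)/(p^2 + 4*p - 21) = p*(p^2 + 7*p + 6)/(p^2 + 4*p - 21)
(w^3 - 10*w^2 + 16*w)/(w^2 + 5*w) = (w^2 - 10*w + 16)/(w + 5)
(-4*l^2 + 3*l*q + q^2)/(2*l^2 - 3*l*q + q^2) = (4*l + q)/(-2*l + q)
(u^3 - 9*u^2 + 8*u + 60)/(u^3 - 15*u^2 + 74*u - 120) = (u + 2)/(u - 4)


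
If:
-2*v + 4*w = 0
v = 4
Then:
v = 4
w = 2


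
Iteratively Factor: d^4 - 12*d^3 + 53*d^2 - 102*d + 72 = (d - 4)*(d^3 - 8*d^2 + 21*d - 18) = (d - 4)*(d - 2)*(d^2 - 6*d + 9) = (d - 4)*(d - 3)*(d - 2)*(d - 3)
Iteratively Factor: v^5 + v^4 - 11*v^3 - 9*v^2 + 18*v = (v - 1)*(v^4 + 2*v^3 - 9*v^2 - 18*v) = (v - 1)*(v + 2)*(v^3 - 9*v) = (v - 3)*(v - 1)*(v + 2)*(v^2 + 3*v) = (v - 3)*(v - 1)*(v + 2)*(v + 3)*(v)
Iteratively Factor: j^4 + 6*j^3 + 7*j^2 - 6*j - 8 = (j - 1)*(j^3 + 7*j^2 + 14*j + 8) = (j - 1)*(j + 2)*(j^2 + 5*j + 4) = (j - 1)*(j + 1)*(j + 2)*(j + 4)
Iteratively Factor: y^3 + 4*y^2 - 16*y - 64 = (y + 4)*(y^2 - 16) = (y + 4)^2*(y - 4)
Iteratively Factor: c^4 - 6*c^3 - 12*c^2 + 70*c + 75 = (c - 5)*(c^3 - c^2 - 17*c - 15) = (c - 5)^2*(c^2 + 4*c + 3) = (c - 5)^2*(c + 3)*(c + 1)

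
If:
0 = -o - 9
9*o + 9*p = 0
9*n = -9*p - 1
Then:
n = -82/9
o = -9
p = 9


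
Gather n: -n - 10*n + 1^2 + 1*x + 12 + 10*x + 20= -11*n + 11*x + 33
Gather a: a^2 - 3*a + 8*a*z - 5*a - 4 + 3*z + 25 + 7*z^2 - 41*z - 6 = a^2 + a*(8*z - 8) + 7*z^2 - 38*z + 15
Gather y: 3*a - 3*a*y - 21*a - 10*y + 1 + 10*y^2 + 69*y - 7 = -18*a + 10*y^2 + y*(59 - 3*a) - 6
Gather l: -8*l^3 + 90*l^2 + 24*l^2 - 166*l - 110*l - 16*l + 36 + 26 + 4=-8*l^3 + 114*l^2 - 292*l + 66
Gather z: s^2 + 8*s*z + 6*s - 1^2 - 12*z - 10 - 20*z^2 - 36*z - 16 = s^2 + 6*s - 20*z^2 + z*(8*s - 48) - 27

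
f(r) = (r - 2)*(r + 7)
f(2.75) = 7.31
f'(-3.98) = -2.96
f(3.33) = 13.74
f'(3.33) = 11.66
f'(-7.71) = -10.42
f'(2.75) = 10.50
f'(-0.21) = 4.58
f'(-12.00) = -19.00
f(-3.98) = -18.06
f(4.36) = 26.81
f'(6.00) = 17.00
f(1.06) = -7.58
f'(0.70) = 6.40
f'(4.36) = 13.72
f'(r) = 2*r + 5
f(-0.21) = -15.01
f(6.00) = 52.00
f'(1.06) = 7.12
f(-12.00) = 70.00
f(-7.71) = 6.89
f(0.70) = -10.01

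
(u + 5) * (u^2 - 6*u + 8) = u^3 - u^2 - 22*u + 40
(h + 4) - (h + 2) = 2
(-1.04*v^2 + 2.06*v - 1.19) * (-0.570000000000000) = 0.5928*v^2 - 1.1742*v + 0.6783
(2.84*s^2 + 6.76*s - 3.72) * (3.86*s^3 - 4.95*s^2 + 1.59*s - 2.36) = 10.9624*s^5 + 12.0356*s^4 - 43.3056*s^3 + 22.46*s^2 - 21.8684*s + 8.7792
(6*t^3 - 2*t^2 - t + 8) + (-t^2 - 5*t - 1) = 6*t^3 - 3*t^2 - 6*t + 7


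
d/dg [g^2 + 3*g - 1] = 2*g + 3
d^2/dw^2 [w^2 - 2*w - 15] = 2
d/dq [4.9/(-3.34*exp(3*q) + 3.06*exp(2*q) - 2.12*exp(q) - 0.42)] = (49.098*exp(2*q) - 29.988*exp(q) + 10.388)*exp(q)/(3.34*exp(3*q) - 3.06*exp(2*q) + 2.12*exp(q) + 0.42)^2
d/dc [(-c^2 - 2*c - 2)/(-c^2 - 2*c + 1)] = -(6*c + 6)/(c^2 + 2*c - 1)^2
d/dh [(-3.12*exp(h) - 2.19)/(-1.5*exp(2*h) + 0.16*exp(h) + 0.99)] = (-(3.0*exp(h) - 0.16)*(3.12*exp(h) + 2.19) + 4.68*exp(2*h) - 0.4992*exp(h) - 3.0888)*exp(h)/(-1.5*exp(2*h) + 0.16*exp(h) + 0.99)^2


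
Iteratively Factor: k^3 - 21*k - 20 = (k + 1)*(k^2 - k - 20) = (k + 1)*(k + 4)*(k - 5)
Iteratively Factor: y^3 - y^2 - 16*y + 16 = (y - 1)*(y^2 - 16) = (y - 1)*(y + 4)*(y - 4)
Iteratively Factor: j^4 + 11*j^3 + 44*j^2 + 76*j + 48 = (j + 3)*(j^3 + 8*j^2 + 20*j + 16) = (j + 2)*(j + 3)*(j^2 + 6*j + 8) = (j + 2)^2*(j + 3)*(j + 4)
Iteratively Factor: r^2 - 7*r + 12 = (r - 4)*(r - 3)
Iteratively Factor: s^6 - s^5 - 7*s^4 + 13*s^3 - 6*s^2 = (s - 1)*(s^5 - 7*s^3 + 6*s^2) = (s - 1)*(s + 3)*(s^4 - 3*s^3 + 2*s^2) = (s - 2)*(s - 1)*(s + 3)*(s^3 - s^2) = (s - 2)*(s - 1)^2*(s + 3)*(s^2) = s*(s - 2)*(s - 1)^2*(s + 3)*(s)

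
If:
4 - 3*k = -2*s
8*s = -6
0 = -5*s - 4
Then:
No Solution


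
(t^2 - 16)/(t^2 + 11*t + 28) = (t - 4)/(t + 7)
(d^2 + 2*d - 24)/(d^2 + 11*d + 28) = (d^2 + 2*d - 24)/(d^2 + 11*d + 28)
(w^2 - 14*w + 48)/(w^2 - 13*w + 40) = (w - 6)/(w - 5)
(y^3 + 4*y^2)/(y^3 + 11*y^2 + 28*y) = y/(y + 7)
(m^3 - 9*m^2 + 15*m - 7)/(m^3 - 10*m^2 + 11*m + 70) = (m^2 - 2*m + 1)/(m^2 - 3*m - 10)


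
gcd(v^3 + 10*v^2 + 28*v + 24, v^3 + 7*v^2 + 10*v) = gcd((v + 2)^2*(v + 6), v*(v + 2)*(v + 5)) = v + 2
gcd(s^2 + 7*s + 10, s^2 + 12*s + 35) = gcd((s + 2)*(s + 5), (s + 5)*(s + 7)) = s + 5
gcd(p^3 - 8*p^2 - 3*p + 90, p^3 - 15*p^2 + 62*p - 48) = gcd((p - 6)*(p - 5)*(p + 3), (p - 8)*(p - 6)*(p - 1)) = p - 6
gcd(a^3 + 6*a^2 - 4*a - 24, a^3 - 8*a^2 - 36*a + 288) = a + 6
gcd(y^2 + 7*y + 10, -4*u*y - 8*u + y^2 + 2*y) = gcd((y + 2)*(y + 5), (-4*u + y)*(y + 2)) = y + 2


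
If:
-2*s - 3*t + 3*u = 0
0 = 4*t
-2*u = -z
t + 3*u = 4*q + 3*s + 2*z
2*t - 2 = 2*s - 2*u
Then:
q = 11/4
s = -3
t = 0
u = -2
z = -4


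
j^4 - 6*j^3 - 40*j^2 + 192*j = j*(j - 8)*(j - 4)*(j + 6)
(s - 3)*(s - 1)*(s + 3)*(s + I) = s^4 - s^3 + I*s^3 - 9*s^2 - I*s^2 + 9*s - 9*I*s + 9*I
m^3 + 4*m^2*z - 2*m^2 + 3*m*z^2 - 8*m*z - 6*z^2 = (m - 2)*(m + z)*(m + 3*z)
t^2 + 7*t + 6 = (t + 1)*(t + 6)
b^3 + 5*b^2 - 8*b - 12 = (b - 2)*(b + 1)*(b + 6)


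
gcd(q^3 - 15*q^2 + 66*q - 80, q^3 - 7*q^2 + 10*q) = q^2 - 7*q + 10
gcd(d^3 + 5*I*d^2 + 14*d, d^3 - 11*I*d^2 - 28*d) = d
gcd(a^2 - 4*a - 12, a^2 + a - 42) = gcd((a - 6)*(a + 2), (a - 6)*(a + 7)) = a - 6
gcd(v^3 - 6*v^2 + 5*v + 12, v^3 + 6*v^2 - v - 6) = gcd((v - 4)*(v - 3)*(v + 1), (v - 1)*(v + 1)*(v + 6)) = v + 1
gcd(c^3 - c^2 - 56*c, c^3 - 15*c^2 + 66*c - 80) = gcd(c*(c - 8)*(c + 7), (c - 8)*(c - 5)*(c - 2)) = c - 8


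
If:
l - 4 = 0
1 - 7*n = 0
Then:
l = 4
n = 1/7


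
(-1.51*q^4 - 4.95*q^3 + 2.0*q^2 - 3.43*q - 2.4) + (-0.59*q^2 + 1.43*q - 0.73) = -1.51*q^4 - 4.95*q^3 + 1.41*q^2 - 2.0*q - 3.13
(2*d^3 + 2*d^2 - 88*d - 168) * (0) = 0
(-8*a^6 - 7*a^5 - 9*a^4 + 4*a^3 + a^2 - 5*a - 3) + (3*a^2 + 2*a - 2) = -8*a^6 - 7*a^5 - 9*a^4 + 4*a^3 + 4*a^2 - 3*a - 5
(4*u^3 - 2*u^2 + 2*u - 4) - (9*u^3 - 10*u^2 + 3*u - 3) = -5*u^3 + 8*u^2 - u - 1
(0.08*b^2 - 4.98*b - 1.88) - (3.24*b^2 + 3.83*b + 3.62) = -3.16*b^2 - 8.81*b - 5.5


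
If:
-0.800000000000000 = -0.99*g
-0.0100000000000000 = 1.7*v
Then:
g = 0.81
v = -0.01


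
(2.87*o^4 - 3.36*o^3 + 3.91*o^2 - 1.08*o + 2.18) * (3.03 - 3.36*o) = -9.6432*o^5 + 19.9857*o^4 - 23.3184*o^3 + 15.4761*o^2 - 10.5972*o + 6.6054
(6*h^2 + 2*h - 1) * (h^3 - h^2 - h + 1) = 6*h^5 - 4*h^4 - 9*h^3 + 5*h^2 + 3*h - 1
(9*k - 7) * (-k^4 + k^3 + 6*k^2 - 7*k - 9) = -9*k^5 + 16*k^4 + 47*k^3 - 105*k^2 - 32*k + 63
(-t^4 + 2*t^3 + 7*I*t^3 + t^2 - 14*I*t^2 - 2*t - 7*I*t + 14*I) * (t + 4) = -t^5 - 2*t^4 + 7*I*t^4 + 9*t^3 + 14*I*t^3 + 2*t^2 - 63*I*t^2 - 8*t - 14*I*t + 56*I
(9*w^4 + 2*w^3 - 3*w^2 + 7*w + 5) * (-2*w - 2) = -18*w^5 - 22*w^4 + 2*w^3 - 8*w^2 - 24*w - 10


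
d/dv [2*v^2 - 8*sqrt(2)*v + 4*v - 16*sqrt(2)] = 4*v - 8*sqrt(2) + 4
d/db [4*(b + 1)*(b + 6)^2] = 4*(b + 6)*(3*b + 8)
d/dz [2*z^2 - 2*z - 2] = 4*z - 2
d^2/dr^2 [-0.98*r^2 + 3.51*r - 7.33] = -1.96000000000000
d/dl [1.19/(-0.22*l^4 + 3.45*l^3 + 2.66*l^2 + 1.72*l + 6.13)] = (1.0472*l^3 - 12.3165*l^2 - 6.3308*l - 2.0468)/(-0.22*l^4 + 3.45*l^3 + 2.66*l^2 + 1.72*l + 6.13)^2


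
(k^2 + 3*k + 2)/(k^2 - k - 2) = (k + 2)/(k - 2)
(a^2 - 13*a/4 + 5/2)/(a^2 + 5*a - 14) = (a - 5/4)/(a + 7)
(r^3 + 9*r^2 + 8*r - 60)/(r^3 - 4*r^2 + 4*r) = (r^2 + 11*r + 30)/(r*(r - 2))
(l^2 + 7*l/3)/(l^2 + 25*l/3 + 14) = l/(l + 6)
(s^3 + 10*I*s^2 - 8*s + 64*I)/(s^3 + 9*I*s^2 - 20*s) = (s^2 + 6*I*s + 16)/(s*(s + 5*I))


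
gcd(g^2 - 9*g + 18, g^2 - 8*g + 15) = g - 3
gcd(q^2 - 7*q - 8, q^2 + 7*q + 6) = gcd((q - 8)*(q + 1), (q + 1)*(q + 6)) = q + 1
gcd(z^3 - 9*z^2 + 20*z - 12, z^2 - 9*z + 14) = z - 2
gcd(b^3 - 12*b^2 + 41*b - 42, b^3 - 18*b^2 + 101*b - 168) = b^2 - 10*b + 21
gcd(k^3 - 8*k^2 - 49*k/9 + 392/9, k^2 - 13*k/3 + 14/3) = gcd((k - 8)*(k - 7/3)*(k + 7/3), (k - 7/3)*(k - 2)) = k - 7/3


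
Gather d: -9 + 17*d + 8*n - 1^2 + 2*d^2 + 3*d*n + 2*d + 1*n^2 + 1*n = 2*d^2 + d*(3*n + 19) + n^2 + 9*n - 10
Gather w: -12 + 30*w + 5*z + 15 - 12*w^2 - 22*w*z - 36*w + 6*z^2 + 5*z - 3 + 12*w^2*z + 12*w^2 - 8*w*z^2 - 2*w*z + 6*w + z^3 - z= 12*w^2*z + w*(-8*z^2 - 24*z) + z^3 + 6*z^2 + 9*z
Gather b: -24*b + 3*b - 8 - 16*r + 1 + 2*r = -21*b - 14*r - 7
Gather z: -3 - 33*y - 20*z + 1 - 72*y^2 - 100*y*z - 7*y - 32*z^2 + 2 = -72*y^2 - 40*y - 32*z^2 + z*(-100*y - 20)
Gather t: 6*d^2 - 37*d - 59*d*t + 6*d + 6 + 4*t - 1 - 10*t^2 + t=6*d^2 - 31*d - 10*t^2 + t*(5 - 59*d) + 5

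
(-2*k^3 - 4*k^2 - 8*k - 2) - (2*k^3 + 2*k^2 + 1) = -4*k^3 - 6*k^2 - 8*k - 3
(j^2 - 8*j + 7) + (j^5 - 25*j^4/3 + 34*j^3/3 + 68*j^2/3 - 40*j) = j^5 - 25*j^4/3 + 34*j^3/3 + 71*j^2/3 - 48*j + 7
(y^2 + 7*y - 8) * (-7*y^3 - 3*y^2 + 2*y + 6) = -7*y^5 - 52*y^4 + 37*y^3 + 44*y^2 + 26*y - 48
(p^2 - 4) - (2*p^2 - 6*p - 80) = -p^2 + 6*p + 76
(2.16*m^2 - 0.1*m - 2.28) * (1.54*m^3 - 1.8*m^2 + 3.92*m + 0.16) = 3.3264*m^5 - 4.042*m^4 + 5.136*m^3 + 4.0576*m^2 - 8.9536*m - 0.3648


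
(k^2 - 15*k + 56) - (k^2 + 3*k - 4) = 60 - 18*k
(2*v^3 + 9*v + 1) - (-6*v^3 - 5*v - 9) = 8*v^3 + 14*v + 10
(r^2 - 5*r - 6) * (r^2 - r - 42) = r^4 - 6*r^3 - 43*r^2 + 216*r + 252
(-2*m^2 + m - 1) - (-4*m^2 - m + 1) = 2*m^2 + 2*m - 2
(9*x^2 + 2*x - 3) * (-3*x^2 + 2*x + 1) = -27*x^4 + 12*x^3 + 22*x^2 - 4*x - 3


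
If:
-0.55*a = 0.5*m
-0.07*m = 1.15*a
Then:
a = 0.00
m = 0.00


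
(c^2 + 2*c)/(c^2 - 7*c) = (c + 2)/(c - 7)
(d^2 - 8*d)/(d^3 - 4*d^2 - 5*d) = (8 - d)/(-d^2 + 4*d + 5)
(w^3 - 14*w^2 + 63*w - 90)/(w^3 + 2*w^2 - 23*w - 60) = (w^2 - 9*w + 18)/(w^2 + 7*w + 12)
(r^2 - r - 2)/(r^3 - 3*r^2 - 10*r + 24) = (r + 1)/(r^2 - r - 12)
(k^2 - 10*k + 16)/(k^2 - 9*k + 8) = (k - 2)/(k - 1)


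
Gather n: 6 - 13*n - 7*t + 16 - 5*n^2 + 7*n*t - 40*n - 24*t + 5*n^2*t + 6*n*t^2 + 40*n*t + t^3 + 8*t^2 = n^2*(5*t - 5) + n*(6*t^2 + 47*t - 53) + t^3 + 8*t^2 - 31*t + 22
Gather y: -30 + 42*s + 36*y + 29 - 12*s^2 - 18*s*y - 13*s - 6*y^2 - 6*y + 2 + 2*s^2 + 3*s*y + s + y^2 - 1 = -10*s^2 + 30*s - 5*y^2 + y*(30 - 15*s)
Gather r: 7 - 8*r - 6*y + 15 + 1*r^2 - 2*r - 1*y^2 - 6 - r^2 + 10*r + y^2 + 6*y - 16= 0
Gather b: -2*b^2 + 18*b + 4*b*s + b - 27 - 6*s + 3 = -2*b^2 + b*(4*s + 19) - 6*s - 24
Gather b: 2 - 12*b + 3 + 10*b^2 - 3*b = 10*b^2 - 15*b + 5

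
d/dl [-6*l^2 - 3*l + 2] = -12*l - 3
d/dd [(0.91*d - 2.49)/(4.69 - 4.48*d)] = (32.301437 - 30.855104*d)/(4.48*d - 4.69)^3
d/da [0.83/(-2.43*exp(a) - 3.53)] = 2.0169*exp(a)/(2.43*exp(a) + 3.53)^2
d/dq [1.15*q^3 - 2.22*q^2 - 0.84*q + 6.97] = 3.45*q^2 - 4.44*q - 0.84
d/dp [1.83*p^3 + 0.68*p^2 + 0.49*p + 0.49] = 5.49*p^2 + 1.36*p + 0.49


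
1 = 1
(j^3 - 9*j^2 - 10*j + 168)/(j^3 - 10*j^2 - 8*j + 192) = (j - 7)/(j - 8)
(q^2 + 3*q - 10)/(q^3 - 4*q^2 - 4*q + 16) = (q + 5)/(q^2 - 2*q - 8)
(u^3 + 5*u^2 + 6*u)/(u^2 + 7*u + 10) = u*(u + 3)/(u + 5)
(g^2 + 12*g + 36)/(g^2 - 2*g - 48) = (g + 6)/(g - 8)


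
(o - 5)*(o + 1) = o^2 - 4*o - 5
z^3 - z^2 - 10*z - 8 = (z - 4)*(z + 1)*(z + 2)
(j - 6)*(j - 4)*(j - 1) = j^3 - 11*j^2 + 34*j - 24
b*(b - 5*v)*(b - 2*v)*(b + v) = b^4 - 6*b^3*v + 3*b^2*v^2 + 10*b*v^3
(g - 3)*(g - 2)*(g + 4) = g^3 - g^2 - 14*g + 24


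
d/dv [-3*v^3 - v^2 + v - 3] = -9*v^2 - 2*v + 1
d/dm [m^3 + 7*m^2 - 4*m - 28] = 3*m^2 + 14*m - 4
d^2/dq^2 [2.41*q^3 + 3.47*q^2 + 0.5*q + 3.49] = 14.46*q + 6.94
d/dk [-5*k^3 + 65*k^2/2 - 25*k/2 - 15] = -15*k^2 + 65*k - 25/2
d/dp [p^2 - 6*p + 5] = 2*p - 6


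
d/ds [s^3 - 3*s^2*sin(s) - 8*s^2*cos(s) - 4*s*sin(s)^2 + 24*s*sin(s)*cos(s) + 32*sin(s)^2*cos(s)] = 8*s^2*sin(s) - 3*s^2*cos(s) + 3*s^2 - 6*s*sin(s) - 4*s*sin(2*s) - 16*s*cos(s) + 24*s*cos(2*s) - 8*sin(s) + 12*sin(2*s) + 24*sin(3*s) + 2*cos(2*s) - 2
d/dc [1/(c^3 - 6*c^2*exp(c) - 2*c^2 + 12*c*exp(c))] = (6*c^2*exp(c) - 3*c^2 + 4*c - 12*exp(c))/(c^2*(c^2 - 6*c*exp(c) - 2*c + 12*exp(c))^2)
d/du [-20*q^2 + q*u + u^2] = q + 2*u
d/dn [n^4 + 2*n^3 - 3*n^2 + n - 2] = 4*n^3 + 6*n^2 - 6*n + 1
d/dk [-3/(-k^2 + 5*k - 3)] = 3*(5 - 2*k)/(k^2 - 5*k + 3)^2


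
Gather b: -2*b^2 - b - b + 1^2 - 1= -2*b^2 - 2*b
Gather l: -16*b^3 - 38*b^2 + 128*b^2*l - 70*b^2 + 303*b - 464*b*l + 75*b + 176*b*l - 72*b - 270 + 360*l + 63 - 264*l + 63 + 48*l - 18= -16*b^3 - 108*b^2 + 306*b + l*(128*b^2 - 288*b + 144) - 162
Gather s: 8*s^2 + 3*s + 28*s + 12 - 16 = 8*s^2 + 31*s - 4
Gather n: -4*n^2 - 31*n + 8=-4*n^2 - 31*n + 8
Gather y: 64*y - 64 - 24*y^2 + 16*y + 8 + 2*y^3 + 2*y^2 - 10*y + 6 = 2*y^3 - 22*y^2 + 70*y - 50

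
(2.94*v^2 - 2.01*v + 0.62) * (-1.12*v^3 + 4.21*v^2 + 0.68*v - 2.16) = -3.2928*v^5 + 14.6286*v^4 - 7.1573*v^3 - 5.107*v^2 + 4.7632*v - 1.3392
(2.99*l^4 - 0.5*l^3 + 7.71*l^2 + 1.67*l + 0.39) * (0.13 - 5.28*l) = -15.7872*l^5 + 3.0287*l^4 - 40.7738*l^3 - 7.8153*l^2 - 1.8421*l + 0.0507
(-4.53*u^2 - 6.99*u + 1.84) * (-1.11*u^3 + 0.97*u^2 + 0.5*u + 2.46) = 5.0283*u^5 + 3.3648*u^4 - 11.0877*u^3 - 12.854*u^2 - 16.2754*u + 4.5264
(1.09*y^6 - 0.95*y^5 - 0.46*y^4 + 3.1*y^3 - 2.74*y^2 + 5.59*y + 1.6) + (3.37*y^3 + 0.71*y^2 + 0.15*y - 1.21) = 1.09*y^6 - 0.95*y^5 - 0.46*y^4 + 6.47*y^3 - 2.03*y^2 + 5.74*y + 0.39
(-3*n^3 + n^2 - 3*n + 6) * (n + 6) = -3*n^4 - 17*n^3 + 3*n^2 - 12*n + 36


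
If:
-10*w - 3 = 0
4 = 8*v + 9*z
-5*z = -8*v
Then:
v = 5/28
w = -3/10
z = 2/7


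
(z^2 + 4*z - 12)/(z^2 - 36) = (z - 2)/(z - 6)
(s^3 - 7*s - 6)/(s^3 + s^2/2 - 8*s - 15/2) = 2*(s + 2)/(2*s + 5)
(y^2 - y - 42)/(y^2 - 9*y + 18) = (y^2 - y - 42)/(y^2 - 9*y + 18)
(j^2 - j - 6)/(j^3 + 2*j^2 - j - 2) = (j - 3)/(j^2 - 1)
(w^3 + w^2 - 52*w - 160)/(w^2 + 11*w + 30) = (w^2 - 4*w - 32)/(w + 6)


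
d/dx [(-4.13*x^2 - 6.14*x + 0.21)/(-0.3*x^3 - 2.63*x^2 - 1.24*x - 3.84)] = (-1.239*x^4 - 3.684*x^3 - 10.838*x^2 + 32.823*x + 23.838)/(0.09*x^6 + 1.578*x^5 + 7.6609*x^4 + 8.8264*x^3 + 21.736*x^2 + 9.5232*x + 14.7456)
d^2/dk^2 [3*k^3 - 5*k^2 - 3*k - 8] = 18*k - 10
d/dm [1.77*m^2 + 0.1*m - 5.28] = 3.54*m + 0.1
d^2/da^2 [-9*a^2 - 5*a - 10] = -18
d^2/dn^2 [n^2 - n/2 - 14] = 2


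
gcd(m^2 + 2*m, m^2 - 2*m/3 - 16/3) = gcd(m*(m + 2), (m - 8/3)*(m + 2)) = m + 2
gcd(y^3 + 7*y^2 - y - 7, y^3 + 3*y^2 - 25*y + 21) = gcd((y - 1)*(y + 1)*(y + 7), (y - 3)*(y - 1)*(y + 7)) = y^2 + 6*y - 7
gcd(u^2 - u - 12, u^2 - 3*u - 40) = 1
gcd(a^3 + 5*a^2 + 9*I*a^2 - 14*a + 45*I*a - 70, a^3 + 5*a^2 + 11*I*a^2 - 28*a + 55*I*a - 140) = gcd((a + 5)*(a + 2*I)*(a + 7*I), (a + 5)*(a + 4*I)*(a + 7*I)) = a^2 + a*(5 + 7*I) + 35*I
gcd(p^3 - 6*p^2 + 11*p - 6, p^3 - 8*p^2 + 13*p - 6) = p - 1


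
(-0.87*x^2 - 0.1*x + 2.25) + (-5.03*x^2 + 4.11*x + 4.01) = -5.9*x^2 + 4.01*x + 6.26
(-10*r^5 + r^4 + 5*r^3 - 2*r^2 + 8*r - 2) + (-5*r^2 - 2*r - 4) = -10*r^5 + r^4 + 5*r^3 - 7*r^2 + 6*r - 6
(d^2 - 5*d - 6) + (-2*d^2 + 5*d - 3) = -d^2 - 9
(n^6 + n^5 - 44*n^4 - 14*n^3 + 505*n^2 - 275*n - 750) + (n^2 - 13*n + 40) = n^6 + n^5 - 44*n^4 - 14*n^3 + 506*n^2 - 288*n - 710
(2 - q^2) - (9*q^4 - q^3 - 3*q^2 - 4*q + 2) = -9*q^4 + q^3 + 2*q^2 + 4*q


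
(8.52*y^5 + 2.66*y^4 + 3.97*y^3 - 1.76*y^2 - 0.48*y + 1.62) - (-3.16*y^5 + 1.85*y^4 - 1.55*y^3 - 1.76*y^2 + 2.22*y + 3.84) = 11.68*y^5 + 0.81*y^4 + 5.52*y^3 - 2.7*y - 2.22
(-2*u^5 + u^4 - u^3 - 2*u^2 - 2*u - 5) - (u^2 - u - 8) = -2*u^5 + u^4 - u^3 - 3*u^2 - u + 3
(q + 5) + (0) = q + 5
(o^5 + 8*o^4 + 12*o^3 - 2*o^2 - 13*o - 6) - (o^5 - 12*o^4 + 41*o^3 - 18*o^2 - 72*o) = 20*o^4 - 29*o^3 + 16*o^2 + 59*o - 6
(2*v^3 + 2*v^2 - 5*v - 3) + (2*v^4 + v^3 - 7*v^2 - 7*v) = 2*v^4 + 3*v^3 - 5*v^2 - 12*v - 3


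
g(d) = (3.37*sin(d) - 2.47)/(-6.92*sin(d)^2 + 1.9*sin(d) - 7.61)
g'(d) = (13.84*sin(d)*cos(d) - 1.9*cos(d))*(3.37*sin(d) - 2.47)/(-6.92*sin(d)^2 + 1.9*sin(d) - 7.61)^2 + 3.37*cos(d)/(-6.92*sin(d)^2 + 1.9*sin(d) - 7.61)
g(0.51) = 0.10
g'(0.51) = -0.40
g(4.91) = 0.36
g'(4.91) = 0.03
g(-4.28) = -0.05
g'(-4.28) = 0.10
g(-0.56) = 0.40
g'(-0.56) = 0.03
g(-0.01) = 0.33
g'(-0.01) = -0.35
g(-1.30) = 0.36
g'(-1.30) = 0.04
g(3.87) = 0.39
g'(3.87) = -0.06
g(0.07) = 0.30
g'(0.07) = -0.41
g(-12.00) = 0.08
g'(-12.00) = -0.37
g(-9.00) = 0.40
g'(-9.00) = 0.03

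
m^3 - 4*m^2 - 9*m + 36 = (m - 4)*(m - 3)*(m + 3)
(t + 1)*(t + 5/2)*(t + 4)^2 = t^4 + 23*t^3/2 + 93*t^2/2 + 76*t + 40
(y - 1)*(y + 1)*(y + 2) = y^3 + 2*y^2 - y - 2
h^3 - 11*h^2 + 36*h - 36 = (h - 6)*(h - 3)*(h - 2)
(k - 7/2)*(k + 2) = k^2 - 3*k/2 - 7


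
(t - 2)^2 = t^2 - 4*t + 4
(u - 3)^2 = u^2 - 6*u + 9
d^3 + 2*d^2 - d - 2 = (d - 1)*(d + 1)*(d + 2)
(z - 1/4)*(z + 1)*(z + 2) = z^3 + 11*z^2/4 + 5*z/4 - 1/2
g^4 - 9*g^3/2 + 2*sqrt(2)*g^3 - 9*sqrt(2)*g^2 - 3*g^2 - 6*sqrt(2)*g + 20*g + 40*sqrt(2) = (g - 4)*(g - 5/2)*(g + 2)*(g + 2*sqrt(2))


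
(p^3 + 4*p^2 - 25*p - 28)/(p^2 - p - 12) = (p^2 + 8*p + 7)/(p + 3)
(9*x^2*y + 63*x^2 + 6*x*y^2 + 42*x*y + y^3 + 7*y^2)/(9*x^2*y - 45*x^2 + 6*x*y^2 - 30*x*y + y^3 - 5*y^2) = (y + 7)/(y - 5)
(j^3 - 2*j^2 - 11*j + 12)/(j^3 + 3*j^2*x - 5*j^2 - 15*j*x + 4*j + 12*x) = (j + 3)/(j + 3*x)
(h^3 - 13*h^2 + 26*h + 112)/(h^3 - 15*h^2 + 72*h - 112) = (h^2 - 6*h - 16)/(h^2 - 8*h + 16)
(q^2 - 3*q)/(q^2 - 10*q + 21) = q/(q - 7)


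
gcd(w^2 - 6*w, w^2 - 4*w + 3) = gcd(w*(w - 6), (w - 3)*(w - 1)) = 1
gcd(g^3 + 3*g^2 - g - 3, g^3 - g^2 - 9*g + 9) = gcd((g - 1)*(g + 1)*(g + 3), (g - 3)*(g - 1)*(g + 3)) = g^2 + 2*g - 3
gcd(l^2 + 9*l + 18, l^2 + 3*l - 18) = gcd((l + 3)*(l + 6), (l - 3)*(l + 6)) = l + 6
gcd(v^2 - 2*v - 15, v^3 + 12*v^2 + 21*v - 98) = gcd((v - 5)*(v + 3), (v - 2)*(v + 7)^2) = 1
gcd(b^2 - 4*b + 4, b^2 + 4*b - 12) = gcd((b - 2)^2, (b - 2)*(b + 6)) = b - 2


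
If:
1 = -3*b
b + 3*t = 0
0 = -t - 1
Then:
No Solution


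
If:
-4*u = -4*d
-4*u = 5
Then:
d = -5/4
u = -5/4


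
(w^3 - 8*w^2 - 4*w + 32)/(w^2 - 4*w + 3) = (w^3 - 8*w^2 - 4*w + 32)/(w^2 - 4*w + 3)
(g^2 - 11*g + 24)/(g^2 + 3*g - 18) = (g - 8)/(g + 6)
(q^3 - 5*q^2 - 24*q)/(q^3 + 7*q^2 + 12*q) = (q - 8)/(q + 4)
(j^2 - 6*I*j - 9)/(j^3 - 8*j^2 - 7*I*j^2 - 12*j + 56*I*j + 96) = (j - 3*I)/(j^2 - 4*j*(2 + I) + 32*I)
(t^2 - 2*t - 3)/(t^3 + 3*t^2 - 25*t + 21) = (t + 1)/(t^2 + 6*t - 7)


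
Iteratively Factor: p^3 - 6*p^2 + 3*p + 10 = (p - 2)*(p^2 - 4*p - 5) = (p - 5)*(p - 2)*(p + 1)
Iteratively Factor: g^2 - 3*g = (g - 3)*(g)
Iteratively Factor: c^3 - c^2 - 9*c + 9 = (c - 1)*(c^2 - 9) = (c - 1)*(c + 3)*(c - 3)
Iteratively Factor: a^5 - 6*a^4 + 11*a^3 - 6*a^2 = (a)*(a^4 - 6*a^3 + 11*a^2 - 6*a) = a*(a - 3)*(a^3 - 3*a^2 + 2*a) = a^2*(a - 3)*(a^2 - 3*a + 2) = a^2*(a - 3)*(a - 1)*(a - 2)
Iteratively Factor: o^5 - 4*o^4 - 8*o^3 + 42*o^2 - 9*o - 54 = (o + 3)*(o^4 - 7*o^3 + 13*o^2 + 3*o - 18) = (o + 1)*(o + 3)*(o^3 - 8*o^2 + 21*o - 18) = (o - 3)*(o + 1)*(o + 3)*(o^2 - 5*o + 6) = (o - 3)^2*(o + 1)*(o + 3)*(o - 2)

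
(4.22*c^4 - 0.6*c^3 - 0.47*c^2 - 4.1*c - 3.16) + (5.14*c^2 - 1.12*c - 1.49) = 4.22*c^4 - 0.6*c^3 + 4.67*c^2 - 5.22*c - 4.65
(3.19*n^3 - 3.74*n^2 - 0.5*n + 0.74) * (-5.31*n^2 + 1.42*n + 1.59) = -16.9389*n^5 + 24.3892*n^4 + 2.4163*n^3 - 10.586*n^2 + 0.2558*n + 1.1766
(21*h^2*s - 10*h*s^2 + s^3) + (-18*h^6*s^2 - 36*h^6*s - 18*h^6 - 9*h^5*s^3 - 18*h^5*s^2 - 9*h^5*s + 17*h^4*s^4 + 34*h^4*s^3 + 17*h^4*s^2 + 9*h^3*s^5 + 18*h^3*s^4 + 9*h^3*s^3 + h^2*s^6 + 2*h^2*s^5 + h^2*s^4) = -18*h^6*s^2 - 36*h^6*s - 18*h^6 - 9*h^5*s^3 - 18*h^5*s^2 - 9*h^5*s + 17*h^4*s^4 + 34*h^4*s^3 + 17*h^4*s^2 + 9*h^3*s^5 + 18*h^3*s^4 + 9*h^3*s^3 + h^2*s^6 + 2*h^2*s^5 + h^2*s^4 + 21*h^2*s - 10*h*s^2 + s^3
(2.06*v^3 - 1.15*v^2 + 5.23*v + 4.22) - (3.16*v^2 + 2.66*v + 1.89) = 2.06*v^3 - 4.31*v^2 + 2.57*v + 2.33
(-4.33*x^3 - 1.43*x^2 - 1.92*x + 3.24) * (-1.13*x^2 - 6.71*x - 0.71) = 4.8929*x^5 + 30.6702*x^4 + 14.8392*x^3 + 10.2373*x^2 - 20.3772*x - 2.3004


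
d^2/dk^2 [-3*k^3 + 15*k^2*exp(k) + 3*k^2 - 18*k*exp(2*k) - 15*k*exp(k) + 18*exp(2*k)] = 15*k^2*exp(k) - 72*k*exp(2*k) + 45*k*exp(k) - 18*k + 6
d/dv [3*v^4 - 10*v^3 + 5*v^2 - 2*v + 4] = 12*v^3 - 30*v^2 + 10*v - 2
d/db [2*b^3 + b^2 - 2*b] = 6*b^2 + 2*b - 2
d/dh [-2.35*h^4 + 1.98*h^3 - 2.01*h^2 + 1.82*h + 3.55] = -9.4*h^3 + 5.94*h^2 - 4.02*h + 1.82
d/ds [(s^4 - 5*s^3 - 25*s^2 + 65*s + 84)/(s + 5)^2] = (2*s^4 + 15*s^3 - 75*s^2 - 315*s + 157)/(s^3 + 15*s^2 + 75*s + 125)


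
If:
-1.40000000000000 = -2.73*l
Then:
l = 0.51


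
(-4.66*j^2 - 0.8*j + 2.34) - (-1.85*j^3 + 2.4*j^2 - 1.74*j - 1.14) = 1.85*j^3 - 7.06*j^2 + 0.94*j + 3.48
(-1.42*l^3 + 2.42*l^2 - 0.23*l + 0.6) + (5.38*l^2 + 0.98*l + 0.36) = -1.42*l^3 + 7.8*l^2 + 0.75*l + 0.96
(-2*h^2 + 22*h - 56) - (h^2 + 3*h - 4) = -3*h^2 + 19*h - 52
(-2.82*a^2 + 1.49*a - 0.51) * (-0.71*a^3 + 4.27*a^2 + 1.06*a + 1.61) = 2.0022*a^5 - 13.0993*a^4 + 3.7352*a^3 - 5.1385*a^2 + 1.8583*a - 0.8211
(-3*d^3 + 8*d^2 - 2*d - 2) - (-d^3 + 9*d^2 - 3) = -2*d^3 - d^2 - 2*d + 1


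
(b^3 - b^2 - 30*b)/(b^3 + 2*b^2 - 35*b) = (b^2 - b - 30)/(b^2 + 2*b - 35)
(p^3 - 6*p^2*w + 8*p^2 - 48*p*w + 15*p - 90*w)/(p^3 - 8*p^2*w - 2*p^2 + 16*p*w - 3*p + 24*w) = (p^3 - 6*p^2*w + 8*p^2 - 48*p*w + 15*p - 90*w)/(p^3 - 8*p^2*w - 2*p^2 + 16*p*w - 3*p + 24*w)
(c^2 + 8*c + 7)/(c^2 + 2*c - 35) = (c + 1)/(c - 5)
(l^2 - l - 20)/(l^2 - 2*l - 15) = (l + 4)/(l + 3)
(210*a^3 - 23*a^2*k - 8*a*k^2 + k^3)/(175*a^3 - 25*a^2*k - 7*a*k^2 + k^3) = (6*a - k)/(5*a - k)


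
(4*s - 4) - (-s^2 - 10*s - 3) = s^2 + 14*s - 1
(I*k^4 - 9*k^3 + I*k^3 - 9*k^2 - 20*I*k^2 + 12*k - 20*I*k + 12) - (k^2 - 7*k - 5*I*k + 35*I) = I*k^4 - 9*k^3 + I*k^3 - 10*k^2 - 20*I*k^2 + 19*k - 15*I*k + 12 - 35*I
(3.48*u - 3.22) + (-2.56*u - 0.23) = 0.92*u - 3.45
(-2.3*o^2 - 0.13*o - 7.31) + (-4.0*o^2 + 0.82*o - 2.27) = -6.3*o^2 + 0.69*o - 9.58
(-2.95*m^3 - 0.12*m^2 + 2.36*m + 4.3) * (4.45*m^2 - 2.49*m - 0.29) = -13.1275*m^5 + 6.8115*m^4 + 11.6563*m^3 + 13.2934*m^2 - 11.3914*m - 1.247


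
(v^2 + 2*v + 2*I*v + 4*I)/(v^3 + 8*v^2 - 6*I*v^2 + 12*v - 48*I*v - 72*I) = (v + 2*I)/(v^2 + 6*v*(1 - I) - 36*I)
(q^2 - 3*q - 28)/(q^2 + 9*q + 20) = (q - 7)/(q + 5)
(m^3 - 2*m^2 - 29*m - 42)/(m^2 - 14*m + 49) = (m^2 + 5*m + 6)/(m - 7)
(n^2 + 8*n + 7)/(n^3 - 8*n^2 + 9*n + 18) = (n + 7)/(n^2 - 9*n + 18)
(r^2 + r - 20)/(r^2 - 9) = (r^2 + r - 20)/(r^2 - 9)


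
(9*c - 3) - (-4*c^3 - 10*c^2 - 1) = 4*c^3 + 10*c^2 + 9*c - 2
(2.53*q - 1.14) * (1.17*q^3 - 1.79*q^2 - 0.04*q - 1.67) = 2.9601*q^4 - 5.8625*q^3 + 1.9394*q^2 - 4.1795*q + 1.9038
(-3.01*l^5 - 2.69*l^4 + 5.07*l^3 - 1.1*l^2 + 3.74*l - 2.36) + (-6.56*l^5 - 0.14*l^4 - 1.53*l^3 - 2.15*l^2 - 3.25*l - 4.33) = -9.57*l^5 - 2.83*l^4 + 3.54*l^3 - 3.25*l^2 + 0.49*l - 6.69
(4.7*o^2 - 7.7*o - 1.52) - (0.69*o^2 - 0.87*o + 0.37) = 4.01*o^2 - 6.83*o - 1.89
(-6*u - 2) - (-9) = 7 - 6*u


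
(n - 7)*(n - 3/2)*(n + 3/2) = n^3 - 7*n^2 - 9*n/4 + 63/4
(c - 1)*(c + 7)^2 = c^3 + 13*c^2 + 35*c - 49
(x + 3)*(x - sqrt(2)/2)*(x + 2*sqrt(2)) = x^3 + 3*sqrt(2)*x^2/2 + 3*x^2 - 2*x + 9*sqrt(2)*x/2 - 6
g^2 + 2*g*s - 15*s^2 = (g - 3*s)*(g + 5*s)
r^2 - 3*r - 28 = (r - 7)*(r + 4)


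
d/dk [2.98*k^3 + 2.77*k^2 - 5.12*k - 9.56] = 8.94*k^2 + 5.54*k - 5.12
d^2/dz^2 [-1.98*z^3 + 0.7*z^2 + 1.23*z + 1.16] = 1.4 - 11.88*z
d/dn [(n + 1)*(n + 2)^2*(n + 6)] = 4*n^3 + 33*n^2 + 76*n + 52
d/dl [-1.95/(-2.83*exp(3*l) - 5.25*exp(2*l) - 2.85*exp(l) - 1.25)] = (-16.5555*exp(2*l) - 20.475*exp(l) - 5.5575)*exp(l)/(2.83*exp(3*l) + 5.25*exp(2*l) + 2.85*exp(l) + 1.25)^2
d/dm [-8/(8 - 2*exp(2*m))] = -8*exp(2*m)/(exp(2*m) - 4)^2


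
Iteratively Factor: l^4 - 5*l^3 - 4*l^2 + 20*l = (l - 5)*(l^3 - 4*l) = (l - 5)*(l - 2)*(l^2 + 2*l) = (l - 5)*(l - 2)*(l + 2)*(l)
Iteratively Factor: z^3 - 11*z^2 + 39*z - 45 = (z - 3)*(z^2 - 8*z + 15) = (z - 3)^2*(z - 5)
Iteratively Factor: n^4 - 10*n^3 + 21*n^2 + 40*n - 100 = (n - 5)*(n^3 - 5*n^2 - 4*n + 20) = (n - 5)^2*(n^2 - 4) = (n - 5)^2*(n + 2)*(n - 2)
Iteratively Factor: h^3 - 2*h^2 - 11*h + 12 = (h - 4)*(h^2 + 2*h - 3) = (h - 4)*(h + 3)*(h - 1)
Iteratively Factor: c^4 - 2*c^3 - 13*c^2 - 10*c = (c + 1)*(c^3 - 3*c^2 - 10*c) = c*(c + 1)*(c^2 - 3*c - 10) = c*(c - 5)*(c + 1)*(c + 2)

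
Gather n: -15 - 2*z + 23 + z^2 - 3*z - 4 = z^2 - 5*z + 4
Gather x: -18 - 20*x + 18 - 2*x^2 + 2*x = -2*x^2 - 18*x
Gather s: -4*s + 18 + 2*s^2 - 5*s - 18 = 2*s^2 - 9*s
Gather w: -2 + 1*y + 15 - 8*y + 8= 21 - 7*y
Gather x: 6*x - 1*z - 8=6*x - z - 8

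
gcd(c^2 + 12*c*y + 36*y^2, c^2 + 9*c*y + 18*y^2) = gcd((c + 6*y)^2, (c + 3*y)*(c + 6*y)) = c + 6*y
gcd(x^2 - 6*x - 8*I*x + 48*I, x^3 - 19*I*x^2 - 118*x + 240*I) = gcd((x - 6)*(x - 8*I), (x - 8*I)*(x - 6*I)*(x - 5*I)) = x - 8*I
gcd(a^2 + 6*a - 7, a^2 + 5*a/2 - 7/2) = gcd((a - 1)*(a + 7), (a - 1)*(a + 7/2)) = a - 1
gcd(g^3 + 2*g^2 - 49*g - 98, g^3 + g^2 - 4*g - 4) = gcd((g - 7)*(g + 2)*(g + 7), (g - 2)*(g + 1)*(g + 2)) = g + 2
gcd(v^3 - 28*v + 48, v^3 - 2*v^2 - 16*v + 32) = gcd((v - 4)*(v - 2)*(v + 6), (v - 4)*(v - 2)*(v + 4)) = v^2 - 6*v + 8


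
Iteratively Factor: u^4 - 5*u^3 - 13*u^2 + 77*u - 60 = (u - 1)*(u^3 - 4*u^2 - 17*u + 60) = (u - 3)*(u - 1)*(u^2 - u - 20) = (u - 3)*(u - 1)*(u + 4)*(u - 5)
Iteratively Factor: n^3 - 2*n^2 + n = (n - 1)*(n^2 - n) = n*(n - 1)*(n - 1)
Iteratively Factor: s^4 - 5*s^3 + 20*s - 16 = (s - 1)*(s^3 - 4*s^2 - 4*s + 16) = (s - 1)*(s + 2)*(s^2 - 6*s + 8) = (s - 4)*(s - 1)*(s + 2)*(s - 2)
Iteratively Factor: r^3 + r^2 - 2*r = (r)*(r^2 + r - 2) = r*(r + 2)*(r - 1)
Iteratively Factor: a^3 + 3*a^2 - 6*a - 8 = (a - 2)*(a^2 + 5*a + 4) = (a - 2)*(a + 4)*(a + 1)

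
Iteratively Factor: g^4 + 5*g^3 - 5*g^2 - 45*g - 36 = (g + 4)*(g^3 + g^2 - 9*g - 9) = (g - 3)*(g + 4)*(g^2 + 4*g + 3) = (g - 3)*(g + 3)*(g + 4)*(g + 1)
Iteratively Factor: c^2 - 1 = (c + 1)*(c - 1)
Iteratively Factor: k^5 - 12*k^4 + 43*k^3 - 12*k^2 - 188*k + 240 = (k + 2)*(k^4 - 14*k^3 + 71*k^2 - 154*k + 120) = (k - 3)*(k + 2)*(k^3 - 11*k^2 + 38*k - 40) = (k - 5)*(k - 3)*(k + 2)*(k^2 - 6*k + 8) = (k - 5)*(k - 4)*(k - 3)*(k + 2)*(k - 2)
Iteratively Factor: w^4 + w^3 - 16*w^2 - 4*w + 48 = (w + 2)*(w^3 - w^2 - 14*w + 24) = (w + 2)*(w + 4)*(w^2 - 5*w + 6) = (w - 3)*(w + 2)*(w + 4)*(w - 2)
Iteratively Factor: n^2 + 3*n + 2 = (n + 1)*(n + 2)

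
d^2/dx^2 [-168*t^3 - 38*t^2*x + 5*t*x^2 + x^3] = 10*t + 6*x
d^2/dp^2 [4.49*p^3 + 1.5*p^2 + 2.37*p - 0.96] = 26.94*p + 3.0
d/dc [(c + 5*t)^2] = 2*c + 10*t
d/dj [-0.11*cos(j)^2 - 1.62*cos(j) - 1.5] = (0.22*cos(j) + 1.62)*sin(j)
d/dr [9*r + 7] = 9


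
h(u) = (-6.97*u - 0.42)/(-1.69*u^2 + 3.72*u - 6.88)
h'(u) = (-6.97*u - 0.42)*(3.38*u - 3.72)/(-1.69*u^2 + 3.72*u - 6.88)^2 - 6.97/(-1.69*u^2 + 3.72*u - 6.88)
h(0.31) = 0.44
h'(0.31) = 1.38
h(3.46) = 1.72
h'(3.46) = -0.48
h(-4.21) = -0.55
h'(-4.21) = -0.06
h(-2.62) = -0.63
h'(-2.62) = -0.03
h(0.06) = 0.13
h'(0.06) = 1.11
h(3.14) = 1.88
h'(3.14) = -0.51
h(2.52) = 2.18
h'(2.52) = -0.43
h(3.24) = 1.83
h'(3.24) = -0.50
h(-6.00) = -0.46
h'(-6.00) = -0.05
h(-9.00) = -0.35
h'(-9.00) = -0.03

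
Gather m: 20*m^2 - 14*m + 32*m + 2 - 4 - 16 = 20*m^2 + 18*m - 18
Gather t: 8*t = 8*t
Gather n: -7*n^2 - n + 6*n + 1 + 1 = -7*n^2 + 5*n + 2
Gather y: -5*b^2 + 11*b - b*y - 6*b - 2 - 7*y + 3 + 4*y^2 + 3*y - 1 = -5*b^2 + 5*b + 4*y^2 + y*(-b - 4)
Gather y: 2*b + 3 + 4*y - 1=2*b + 4*y + 2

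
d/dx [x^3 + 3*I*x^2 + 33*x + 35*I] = 3*x^2 + 6*I*x + 33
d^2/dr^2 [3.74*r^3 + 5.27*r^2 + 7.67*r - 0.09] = 22.44*r + 10.54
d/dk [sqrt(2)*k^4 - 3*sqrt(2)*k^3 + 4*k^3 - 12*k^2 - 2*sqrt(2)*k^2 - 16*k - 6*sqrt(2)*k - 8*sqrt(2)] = 4*sqrt(2)*k^3 - 9*sqrt(2)*k^2 + 12*k^2 - 24*k - 4*sqrt(2)*k - 16 - 6*sqrt(2)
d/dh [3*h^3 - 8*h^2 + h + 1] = 9*h^2 - 16*h + 1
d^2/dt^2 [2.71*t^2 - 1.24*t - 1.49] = 5.42000000000000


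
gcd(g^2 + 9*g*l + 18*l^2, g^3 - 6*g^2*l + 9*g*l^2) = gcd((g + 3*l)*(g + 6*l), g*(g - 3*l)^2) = 1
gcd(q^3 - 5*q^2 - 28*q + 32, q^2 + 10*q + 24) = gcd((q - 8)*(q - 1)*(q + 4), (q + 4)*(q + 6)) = q + 4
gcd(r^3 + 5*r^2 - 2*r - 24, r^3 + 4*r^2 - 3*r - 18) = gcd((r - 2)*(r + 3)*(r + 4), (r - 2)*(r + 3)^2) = r^2 + r - 6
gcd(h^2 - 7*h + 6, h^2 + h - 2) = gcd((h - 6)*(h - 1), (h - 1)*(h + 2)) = h - 1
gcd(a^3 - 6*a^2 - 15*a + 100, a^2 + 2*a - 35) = a - 5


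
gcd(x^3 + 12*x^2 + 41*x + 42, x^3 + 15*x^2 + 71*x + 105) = x^2 + 10*x + 21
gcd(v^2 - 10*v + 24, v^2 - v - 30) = v - 6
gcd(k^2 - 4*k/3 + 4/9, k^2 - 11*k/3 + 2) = k - 2/3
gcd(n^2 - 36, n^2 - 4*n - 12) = n - 6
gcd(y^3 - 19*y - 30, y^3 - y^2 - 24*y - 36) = y^2 + 5*y + 6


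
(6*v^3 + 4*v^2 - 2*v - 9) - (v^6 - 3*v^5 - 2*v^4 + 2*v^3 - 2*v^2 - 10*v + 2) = -v^6 + 3*v^5 + 2*v^4 + 4*v^3 + 6*v^2 + 8*v - 11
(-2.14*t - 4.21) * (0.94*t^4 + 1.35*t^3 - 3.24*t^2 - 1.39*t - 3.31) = -2.0116*t^5 - 6.8464*t^4 + 1.2501*t^3 + 16.615*t^2 + 12.9353*t + 13.9351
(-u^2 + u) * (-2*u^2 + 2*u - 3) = 2*u^4 - 4*u^3 + 5*u^2 - 3*u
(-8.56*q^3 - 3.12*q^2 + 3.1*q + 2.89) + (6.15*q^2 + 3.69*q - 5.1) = -8.56*q^3 + 3.03*q^2 + 6.79*q - 2.21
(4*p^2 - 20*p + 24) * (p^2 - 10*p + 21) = 4*p^4 - 60*p^3 + 308*p^2 - 660*p + 504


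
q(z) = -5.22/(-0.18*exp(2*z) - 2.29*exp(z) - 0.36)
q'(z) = -5.22*(0.36*exp(2*z) + 2.29*exp(z))/(-0.18*exp(2*z) - 2.29*exp(z) - 0.36)^2 = (-1.8792*exp(z) - 11.9538)*exp(z)/(0.18*exp(2*z) + 2.29*exp(z) + 0.36)^2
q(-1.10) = 4.57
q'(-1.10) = -3.21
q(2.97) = 0.05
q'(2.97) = -0.07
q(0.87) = 0.76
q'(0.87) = -0.84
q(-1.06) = 4.44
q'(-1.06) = -3.16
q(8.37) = 0.00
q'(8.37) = -0.00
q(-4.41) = 13.46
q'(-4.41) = -0.97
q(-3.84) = 12.75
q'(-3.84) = -1.54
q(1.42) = 0.40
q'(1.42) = -0.49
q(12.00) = 0.00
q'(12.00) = 0.00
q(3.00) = 0.04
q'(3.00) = -0.07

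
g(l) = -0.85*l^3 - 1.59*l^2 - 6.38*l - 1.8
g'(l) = -2.55*l^2 - 3.18*l - 6.38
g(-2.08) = 12.24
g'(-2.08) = -10.80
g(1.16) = -12.67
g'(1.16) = -13.50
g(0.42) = -4.82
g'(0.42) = -8.17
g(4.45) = -136.58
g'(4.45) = -71.03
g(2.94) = -55.90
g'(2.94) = -37.77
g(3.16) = -64.66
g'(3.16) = -41.89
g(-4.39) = 67.48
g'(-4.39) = -41.56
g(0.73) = -7.64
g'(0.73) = -10.06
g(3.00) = -58.20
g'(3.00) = -38.87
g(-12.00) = 1314.60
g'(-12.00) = -335.42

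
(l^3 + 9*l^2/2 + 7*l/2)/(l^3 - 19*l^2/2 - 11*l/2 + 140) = l*(l + 1)/(l^2 - 13*l + 40)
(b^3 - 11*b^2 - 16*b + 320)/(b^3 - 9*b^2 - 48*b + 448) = (b + 5)/(b + 7)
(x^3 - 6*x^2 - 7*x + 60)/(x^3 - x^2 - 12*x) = (x - 5)/x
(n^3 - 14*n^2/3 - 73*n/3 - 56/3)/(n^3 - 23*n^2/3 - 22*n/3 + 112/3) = (n + 1)/(n - 2)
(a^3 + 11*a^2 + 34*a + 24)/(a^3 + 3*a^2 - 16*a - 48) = (a^2 + 7*a + 6)/(a^2 - a - 12)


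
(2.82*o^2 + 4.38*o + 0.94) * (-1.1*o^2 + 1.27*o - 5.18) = -3.102*o^4 - 1.2366*o^3 - 10.079*o^2 - 21.4946*o - 4.8692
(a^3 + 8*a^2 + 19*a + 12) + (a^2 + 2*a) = a^3 + 9*a^2 + 21*a + 12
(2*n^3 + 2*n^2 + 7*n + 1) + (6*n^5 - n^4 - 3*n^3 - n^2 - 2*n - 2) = 6*n^5 - n^4 - n^3 + n^2 + 5*n - 1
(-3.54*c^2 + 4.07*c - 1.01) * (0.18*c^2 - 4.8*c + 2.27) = -0.6372*c^4 + 17.7246*c^3 - 27.7536*c^2 + 14.0869*c - 2.2927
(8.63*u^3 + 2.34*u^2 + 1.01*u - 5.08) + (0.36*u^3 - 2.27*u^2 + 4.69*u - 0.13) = 8.99*u^3 + 0.0699999999999998*u^2 + 5.7*u - 5.21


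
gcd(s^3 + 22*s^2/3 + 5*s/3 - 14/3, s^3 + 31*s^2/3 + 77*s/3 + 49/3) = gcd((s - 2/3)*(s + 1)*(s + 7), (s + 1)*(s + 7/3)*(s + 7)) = s^2 + 8*s + 7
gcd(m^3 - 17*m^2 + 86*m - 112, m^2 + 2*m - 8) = m - 2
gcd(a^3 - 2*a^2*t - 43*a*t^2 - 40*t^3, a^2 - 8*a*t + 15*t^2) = 1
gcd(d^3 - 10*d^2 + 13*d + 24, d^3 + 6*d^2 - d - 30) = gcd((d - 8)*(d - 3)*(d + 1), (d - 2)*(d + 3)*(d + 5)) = 1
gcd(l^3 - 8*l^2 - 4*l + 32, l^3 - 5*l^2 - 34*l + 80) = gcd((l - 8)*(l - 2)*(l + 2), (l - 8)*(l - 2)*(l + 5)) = l^2 - 10*l + 16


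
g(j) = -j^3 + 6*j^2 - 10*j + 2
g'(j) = -3*j^2 + 12*j - 10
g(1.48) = -2.90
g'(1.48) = 1.19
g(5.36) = -33.21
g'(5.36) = -31.87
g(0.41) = -1.16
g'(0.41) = -5.58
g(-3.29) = 135.46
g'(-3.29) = -81.95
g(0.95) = -2.94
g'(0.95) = -1.31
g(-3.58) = 160.58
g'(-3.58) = -91.41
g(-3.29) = 135.46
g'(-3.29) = -81.95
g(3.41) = -1.98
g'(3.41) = -3.96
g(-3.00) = 113.00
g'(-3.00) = -73.00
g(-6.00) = 494.00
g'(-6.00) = -190.00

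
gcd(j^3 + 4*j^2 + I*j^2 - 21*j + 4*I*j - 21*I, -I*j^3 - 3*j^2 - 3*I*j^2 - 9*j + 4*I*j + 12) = 1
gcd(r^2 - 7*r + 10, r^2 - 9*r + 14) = r - 2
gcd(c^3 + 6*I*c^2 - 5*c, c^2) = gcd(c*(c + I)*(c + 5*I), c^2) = c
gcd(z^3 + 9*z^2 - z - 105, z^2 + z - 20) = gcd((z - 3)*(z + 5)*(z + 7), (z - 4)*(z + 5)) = z + 5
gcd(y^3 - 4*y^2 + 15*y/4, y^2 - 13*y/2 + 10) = y - 5/2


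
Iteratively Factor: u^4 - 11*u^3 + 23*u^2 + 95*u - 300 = (u - 5)*(u^3 - 6*u^2 - 7*u + 60) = (u - 5)*(u + 3)*(u^2 - 9*u + 20) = (u - 5)^2*(u + 3)*(u - 4)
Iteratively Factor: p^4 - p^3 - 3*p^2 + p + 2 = (p - 1)*(p^3 - 3*p - 2) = (p - 1)*(p + 1)*(p^2 - p - 2) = (p - 2)*(p - 1)*(p + 1)*(p + 1)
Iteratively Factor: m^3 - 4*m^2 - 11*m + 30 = (m - 2)*(m^2 - 2*m - 15) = (m - 2)*(m + 3)*(m - 5)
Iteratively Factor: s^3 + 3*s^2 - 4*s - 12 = (s + 2)*(s^2 + s - 6) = (s - 2)*(s + 2)*(s + 3)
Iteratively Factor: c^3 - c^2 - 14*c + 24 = (c - 3)*(c^2 + 2*c - 8) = (c - 3)*(c + 4)*(c - 2)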